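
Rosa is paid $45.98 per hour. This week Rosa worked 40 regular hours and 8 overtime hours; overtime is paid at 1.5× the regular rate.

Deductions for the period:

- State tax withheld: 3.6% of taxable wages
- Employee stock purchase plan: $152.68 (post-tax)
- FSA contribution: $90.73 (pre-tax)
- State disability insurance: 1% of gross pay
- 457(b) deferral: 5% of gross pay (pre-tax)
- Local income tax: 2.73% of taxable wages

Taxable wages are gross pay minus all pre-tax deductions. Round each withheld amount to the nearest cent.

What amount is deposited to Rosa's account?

Regular pay: 40 × $45.98 = $1,839.20
Overtime pay: 8 × $45.98 × 1.5 = $551.76
Gross pay = $1,839.20 + $551.76 = $2,390.96
FSA contribution: $90.73
457(b) deferral: $2,390.96 × 0.05 = $119.55
Pre-tax total = $90.73 + $119.55 = $210.28
Taxable wages = $2,390.96 − $210.28 = $2,180.68
State tax withheld: $2,180.68 × 0.036 = $78.50
Local income tax: $2,180.68 × 0.0273 = $59.53
State disability insurance: $2,390.96 × 0.01 = $23.91
Employee stock purchase plan: $152.68
Total deductions = $90.73 + $119.55 + $78.50 + $59.53 + $23.91 + $152.68 = $524.90
Net pay = $2,390.96 − $524.90 = $1,866.06

$1,866.06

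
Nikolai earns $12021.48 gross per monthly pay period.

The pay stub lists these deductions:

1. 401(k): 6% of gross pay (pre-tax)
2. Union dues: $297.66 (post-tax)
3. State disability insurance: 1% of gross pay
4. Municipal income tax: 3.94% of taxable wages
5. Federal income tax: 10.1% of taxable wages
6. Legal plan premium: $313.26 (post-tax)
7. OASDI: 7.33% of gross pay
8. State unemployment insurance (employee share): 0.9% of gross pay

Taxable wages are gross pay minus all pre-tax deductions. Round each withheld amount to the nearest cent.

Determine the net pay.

$7993.15

401(k): $12021.48 × 0.06 = $721.29
Taxable wages = $12021.48 − $721.29 = $11300.19
Federal income tax: $11300.19 × 0.101 = $1141.32
Municipal income tax: $11300.19 × 0.0394 = $445.23
State disability insurance: $12021.48 × 0.01 = $120.21
OASDI: $12021.48 × 0.0733 = $881.17
State unemployment insurance (employee share): $12021.48 × 0.009 = $108.19
Union dues: $297.66
Legal plan premium: $313.26
Total deductions = $721.29 + $1141.32 + $445.23 + $120.21 + $881.17 + $108.19 + $297.66 + $313.26 = $4028.33
Net pay = $12021.48 − $4028.33 = $7993.15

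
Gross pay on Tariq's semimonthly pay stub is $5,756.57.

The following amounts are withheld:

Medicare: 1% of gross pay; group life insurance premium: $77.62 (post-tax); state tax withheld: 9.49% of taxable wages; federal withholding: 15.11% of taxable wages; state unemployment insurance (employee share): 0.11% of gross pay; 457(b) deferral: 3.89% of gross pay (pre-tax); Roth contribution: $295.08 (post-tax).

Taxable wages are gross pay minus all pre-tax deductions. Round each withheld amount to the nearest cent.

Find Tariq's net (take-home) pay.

457(b) deferral: $5,756.57 × 0.0389 = $223.93
Taxable wages = $5,756.57 − $223.93 = $5,532.64
State tax withheld: $5,532.64 × 0.0949 = $525.05
Federal withholding: $5,532.64 × 0.1511 = $835.98
Medicare: $5,756.57 × 0.01 = $57.57
State unemployment insurance (employee share): $5,756.57 × 0.0011 = $6.33
Group life insurance premium: $77.62
Roth contribution: $295.08
Total deductions = $223.93 + $525.05 + $835.98 + $57.57 + $6.33 + $77.62 + $295.08 = $2,021.56
Net pay = $5,756.57 − $2,021.56 = $3,735.01

$3,735.01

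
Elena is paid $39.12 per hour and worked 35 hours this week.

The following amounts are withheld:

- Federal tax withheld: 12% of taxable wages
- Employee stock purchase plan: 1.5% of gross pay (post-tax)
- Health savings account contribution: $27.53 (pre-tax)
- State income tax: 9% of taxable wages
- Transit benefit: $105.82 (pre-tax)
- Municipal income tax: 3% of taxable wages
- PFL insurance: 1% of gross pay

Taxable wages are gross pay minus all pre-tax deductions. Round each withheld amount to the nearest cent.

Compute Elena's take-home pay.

$905.01

Gross pay: 35 × $39.12 = $1,369.20
Health savings account contribution: $27.53
Transit benefit: $105.82
Pre-tax total = $27.53 + $105.82 = $133.35
Taxable wages = $1,369.20 − $133.35 = $1,235.85
State income tax: $1,235.85 × 0.09 = $111.23
Federal tax withheld: $1,235.85 × 0.12 = $148.30
Municipal income tax: $1,235.85 × 0.03 = $37.08
PFL insurance: $1,369.20 × 0.01 = $13.69
Employee stock purchase plan: $1,369.20 × 0.015 = $20.54
Total deductions = $27.53 + $105.82 + $111.23 + $148.30 + $37.08 + $13.69 + $20.54 = $464.19
Net pay = $1,369.20 − $464.19 = $905.01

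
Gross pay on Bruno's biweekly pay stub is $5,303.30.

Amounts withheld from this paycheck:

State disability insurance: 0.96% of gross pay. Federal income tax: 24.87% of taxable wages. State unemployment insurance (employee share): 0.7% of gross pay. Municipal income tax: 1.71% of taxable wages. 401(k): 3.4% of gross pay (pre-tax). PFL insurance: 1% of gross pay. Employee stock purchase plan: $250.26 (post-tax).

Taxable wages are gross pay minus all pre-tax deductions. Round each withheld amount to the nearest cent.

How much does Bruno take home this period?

401(k): $5,303.30 × 0.034 = $180.31
Taxable wages = $5,303.30 − $180.31 = $5,122.99
Municipal income tax: $5,122.99 × 0.0171 = $87.60
Federal income tax: $5,122.99 × 0.2487 = $1,274.09
PFL insurance: $5,303.30 × 0.01 = $53.03
State unemployment insurance (employee share): $5,303.30 × 0.007 = $37.12
State disability insurance: $5,303.30 × 0.0096 = $50.91
Employee stock purchase plan: $250.26
Total deductions = $180.31 + $87.60 + $1,274.09 + $53.03 + $37.12 + $50.91 + $250.26 = $1,933.32
Net pay = $5,303.30 − $1,933.32 = $3,369.98

$3,369.98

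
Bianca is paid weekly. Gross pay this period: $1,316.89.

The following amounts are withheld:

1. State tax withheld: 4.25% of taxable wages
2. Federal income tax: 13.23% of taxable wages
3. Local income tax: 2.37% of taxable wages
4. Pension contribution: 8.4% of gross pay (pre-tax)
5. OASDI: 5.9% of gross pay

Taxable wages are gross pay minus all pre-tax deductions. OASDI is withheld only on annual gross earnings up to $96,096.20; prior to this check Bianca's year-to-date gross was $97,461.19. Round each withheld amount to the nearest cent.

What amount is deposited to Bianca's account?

Pension contribution: $1,316.89 × 0.084 = $110.62
Taxable wages = $1,316.89 − $110.62 = $1,206.27
Local income tax: $1,206.27 × 0.0237 = $28.59
Federal income tax: $1,206.27 × 0.1323 = $159.59
State tax withheld: $1,206.27 × 0.0425 = $51.27
OASDI: annual cap $96,096.20 already reached (YTD $97,461.19), so $0.00
Total deductions = $110.62 + $28.59 + $159.59 + $51.27 + $0.00 = $350.07
Net pay = $1,316.89 − $350.07 = $966.82

$966.82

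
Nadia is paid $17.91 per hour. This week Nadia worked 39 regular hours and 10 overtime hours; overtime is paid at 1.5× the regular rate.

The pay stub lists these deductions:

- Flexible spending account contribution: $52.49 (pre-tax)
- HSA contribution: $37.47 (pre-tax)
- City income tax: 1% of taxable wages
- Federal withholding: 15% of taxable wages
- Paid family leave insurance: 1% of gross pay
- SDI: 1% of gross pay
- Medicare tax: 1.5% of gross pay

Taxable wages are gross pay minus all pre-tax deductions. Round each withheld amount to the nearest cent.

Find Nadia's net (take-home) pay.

Regular pay: 39 × $17.91 = $698.49
Overtime pay: 10 × $17.91 × 1.5 = $268.65
Gross pay = $698.49 + $268.65 = $967.14
Flexible spending account contribution: $52.49
HSA contribution: $37.47
Pre-tax total = $52.49 + $37.47 = $89.96
Taxable wages = $967.14 − $89.96 = $877.18
Federal withholding: $877.18 × 0.15 = $131.58
City income tax: $877.18 × 0.01 = $8.77
SDI: $967.14 × 0.01 = $9.67
Medicare tax: $967.14 × 0.015 = $14.51
Paid family leave insurance: $967.14 × 0.01 = $9.67
Total deductions = $52.49 + $37.47 + $131.58 + $8.77 + $9.67 + $14.51 + $9.67 = $264.16
Net pay = $967.14 − $264.16 = $702.98

$702.98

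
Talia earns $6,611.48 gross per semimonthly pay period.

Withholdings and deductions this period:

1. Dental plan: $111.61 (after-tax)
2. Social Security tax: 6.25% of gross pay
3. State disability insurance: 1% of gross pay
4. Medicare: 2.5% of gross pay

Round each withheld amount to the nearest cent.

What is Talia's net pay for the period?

Medicare: $6,611.48 × 0.025 = $165.29
State disability insurance: $6,611.48 × 0.01 = $66.11
Social Security tax: $6,611.48 × 0.0625 = $413.22
Dental plan: $111.61
Total deductions = $165.29 + $66.11 + $413.22 + $111.61 = $756.23
Net pay = $6,611.48 − $756.23 = $5,855.25

$5,855.25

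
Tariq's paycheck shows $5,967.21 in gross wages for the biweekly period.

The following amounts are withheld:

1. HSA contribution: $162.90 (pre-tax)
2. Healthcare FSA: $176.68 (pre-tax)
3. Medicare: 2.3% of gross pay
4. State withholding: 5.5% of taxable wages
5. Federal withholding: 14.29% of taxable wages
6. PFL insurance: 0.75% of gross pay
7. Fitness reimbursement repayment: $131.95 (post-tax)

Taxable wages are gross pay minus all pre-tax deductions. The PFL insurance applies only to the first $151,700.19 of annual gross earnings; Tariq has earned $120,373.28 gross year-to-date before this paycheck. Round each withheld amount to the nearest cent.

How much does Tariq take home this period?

HSA contribution: $162.90
Healthcare FSA: $176.68
Pre-tax total = $162.90 + $176.68 = $339.58
Taxable wages = $5,967.21 − $339.58 = $5,627.63
State withholding: $5,627.63 × 0.055 = $309.52
Federal withholding: $5,627.63 × 0.1429 = $804.19
PFL insurance: cap not yet reached, full $5,967.21 is subject → $5,967.21 × 0.0075 = $44.75
Medicare: $5,967.21 × 0.023 = $137.25
Fitness reimbursement repayment: $131.95
Total deductions = $162.90 + $176.68 + $309.52 + $804.19 + $44.75 + $137.25 + $131.95 = $1,767.24
Net pay = $5,967.21 − $1,767.24 = $4,199.97

$4,199.97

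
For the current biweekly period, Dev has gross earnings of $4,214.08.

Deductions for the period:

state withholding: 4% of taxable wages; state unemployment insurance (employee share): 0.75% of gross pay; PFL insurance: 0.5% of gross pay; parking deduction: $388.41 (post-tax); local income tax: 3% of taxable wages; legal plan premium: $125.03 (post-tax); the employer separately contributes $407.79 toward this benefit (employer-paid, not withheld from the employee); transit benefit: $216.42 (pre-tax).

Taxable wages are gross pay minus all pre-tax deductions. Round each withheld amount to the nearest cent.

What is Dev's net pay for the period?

$3,151.70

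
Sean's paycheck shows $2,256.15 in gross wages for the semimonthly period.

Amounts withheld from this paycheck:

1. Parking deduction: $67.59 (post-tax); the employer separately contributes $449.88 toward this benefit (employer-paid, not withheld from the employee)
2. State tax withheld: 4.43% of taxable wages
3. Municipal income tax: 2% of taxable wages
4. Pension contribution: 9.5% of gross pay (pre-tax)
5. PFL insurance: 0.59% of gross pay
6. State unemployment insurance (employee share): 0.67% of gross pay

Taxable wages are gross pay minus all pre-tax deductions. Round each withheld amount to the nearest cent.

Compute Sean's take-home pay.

$1,814.51

Pension contribution: $2,256.15 × 0.095 = $214.33
Taxable wages = $2,256.15 − $214.33 = $2,041.82
State tax withheld: $2,041.82 × 0.0443 = $90.45
Municipal income tax: $2,041.82 × 0.02 = $40.84
PFL insurance: $2,256.15 × 0.0059 = $13.31
State unemployment insurance (employee share): $2,256.15 × 0.0067 = $15.12
Parking deduction: $67.59
(Employer's $449.88 toward parking deduction is not withheld from the employee.)
Total deductions = $214.33 + $90.45 + $40.84 + $13.31 + $15.12 + $67.59 = $441.64
Net pay = $2,256.15 − $441.64 = $1,814.51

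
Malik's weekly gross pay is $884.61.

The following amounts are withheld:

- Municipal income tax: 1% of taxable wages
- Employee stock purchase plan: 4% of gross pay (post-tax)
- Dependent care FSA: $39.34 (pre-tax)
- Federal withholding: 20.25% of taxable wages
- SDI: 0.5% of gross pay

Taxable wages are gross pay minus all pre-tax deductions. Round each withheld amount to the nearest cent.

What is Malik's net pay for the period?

Dependent care FSA: $39.34
Taxable wages = $884.61 − $39.34 = $845.27
Federal withholding: $845.27 × 0.2025 = $171.17
Municipal income tax: $845.27 × 0.01 = $8.45
SDI: $884.61 × 0.005 = $4.42
Employee stock purchase plan: $884.61 × 0.04 = $35.38
Total deductions = $39.34 + $171.17 + $8.45 + $4.42 + $35.38 = $258.76
Net pay = $884.61 − $258.76 = $625.85

$625.85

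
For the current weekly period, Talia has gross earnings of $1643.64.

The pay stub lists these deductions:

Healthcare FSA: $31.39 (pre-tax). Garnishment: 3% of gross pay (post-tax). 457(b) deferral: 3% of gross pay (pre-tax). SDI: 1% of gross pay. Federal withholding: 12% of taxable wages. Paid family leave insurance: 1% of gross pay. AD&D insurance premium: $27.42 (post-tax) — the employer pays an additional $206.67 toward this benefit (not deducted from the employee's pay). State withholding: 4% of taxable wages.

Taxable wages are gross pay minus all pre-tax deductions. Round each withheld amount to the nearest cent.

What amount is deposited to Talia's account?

457(b) deferral: $1643.64 × 0.03 = $49.31
Healthcare FSA: $31.39
Pre-tax total = $49.31 + $31.39 = $80.70
Taxable wages = $1643.64 − $80.70 = $1562.94
State withholding: $1562.94 × 0.04 = $62.52
Federal withholding: $1562.94 × 0.12 = $187.55
Paid family leave insurance: $1643.64 × 0.01 = $16.44
SDI: $1643.64 × 0.01 = $16.44
Garnishment: $1643.64 × 0.03 = $49.31
AD&D insurance premium: $27.42
(Employer's $206.67 toward AD&D insurance premium is not withheld from the employee.)
Total deductions = $49.31 + $31.39 + $62.52 + $187.55 + $16.44 + $16.44 + $49.31 + $27.42 = $440.38
Net pay = $1643.64 − $440.38 = $1203.26

$1203.26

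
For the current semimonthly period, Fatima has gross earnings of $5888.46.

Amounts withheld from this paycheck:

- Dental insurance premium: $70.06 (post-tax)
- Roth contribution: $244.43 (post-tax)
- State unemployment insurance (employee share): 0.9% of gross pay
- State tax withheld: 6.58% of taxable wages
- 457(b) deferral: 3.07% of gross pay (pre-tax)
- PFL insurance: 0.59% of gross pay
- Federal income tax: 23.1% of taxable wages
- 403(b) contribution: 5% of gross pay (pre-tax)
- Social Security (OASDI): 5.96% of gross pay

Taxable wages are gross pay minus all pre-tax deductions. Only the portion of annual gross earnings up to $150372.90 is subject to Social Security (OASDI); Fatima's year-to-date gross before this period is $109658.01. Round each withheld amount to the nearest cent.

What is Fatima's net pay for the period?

$3053.43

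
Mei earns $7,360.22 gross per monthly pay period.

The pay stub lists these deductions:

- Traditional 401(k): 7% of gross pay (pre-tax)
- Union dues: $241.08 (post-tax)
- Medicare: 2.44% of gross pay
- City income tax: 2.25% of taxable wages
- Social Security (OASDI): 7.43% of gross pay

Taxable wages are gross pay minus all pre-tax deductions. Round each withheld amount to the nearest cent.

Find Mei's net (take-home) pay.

$5,723.46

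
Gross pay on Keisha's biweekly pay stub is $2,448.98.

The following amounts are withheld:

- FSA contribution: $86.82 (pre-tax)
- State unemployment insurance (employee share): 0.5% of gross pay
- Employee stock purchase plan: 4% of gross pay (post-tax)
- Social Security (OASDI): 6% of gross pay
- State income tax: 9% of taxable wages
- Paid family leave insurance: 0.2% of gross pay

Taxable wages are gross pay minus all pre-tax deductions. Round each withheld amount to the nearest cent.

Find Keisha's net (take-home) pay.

$1,887.53

FSA contribution: $86.82
Taxable wages = $2,448.98 − $86.82 = $2,362.16
State income tax: $2,362.16 × 0.09 = $212.59
Paid family leave insurance: $2,448.98 × 0.002 = $4.90
State unemployment insurance (employee share): $2,448.98 × 0.005 = $12.24
Social Security (OASDI): $2,448.98 × 0.06 = $146.94
Employee stock purchase plan: $2,448.98 × 0.04 = $97.96
Total deductions = $86.82 + $212.59 + $4.90 + $12.24 + $146.94 + $97.96 = $561.45
Net pay = $2,448.98 − $561.45 = $1,887.53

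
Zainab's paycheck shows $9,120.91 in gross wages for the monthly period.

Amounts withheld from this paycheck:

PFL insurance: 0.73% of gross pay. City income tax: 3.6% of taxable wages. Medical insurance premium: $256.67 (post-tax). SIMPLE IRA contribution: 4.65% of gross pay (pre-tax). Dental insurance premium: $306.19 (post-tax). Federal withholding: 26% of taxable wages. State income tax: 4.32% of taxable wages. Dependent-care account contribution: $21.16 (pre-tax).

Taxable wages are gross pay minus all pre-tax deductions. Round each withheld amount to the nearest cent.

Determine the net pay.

$5,103.42

SIMPLE IRA contribution: $9,120.91 × 0.0465 = $424.12
Dependent-care account contribution: $21.16
Pre-tax total = $424.12 + $21.16 = $445.28
Taxable wages = $9,120.91 − $445.28 = $8,675.63
City income tax: $8,675.63 × 0.036 = $312.32
Federal withholding: $8,675.63 × 0.26 = $2,255.66
State income tax: $8,675.63 × 0.0432 = $374.79
PFL insurance: $9,120.91 × 0.0073 = $66.58
Medical insurance premium: $256.67
Dental insurance premium: $306.19
Total deductions = $424.12 + $21.16 + $312.32 + $2,255.66 + $374.79 + $66.58 + $256.67 + $306.19 = $4,017.49
Net pay = $9,120.91 − $4,017.49 = $5,103.42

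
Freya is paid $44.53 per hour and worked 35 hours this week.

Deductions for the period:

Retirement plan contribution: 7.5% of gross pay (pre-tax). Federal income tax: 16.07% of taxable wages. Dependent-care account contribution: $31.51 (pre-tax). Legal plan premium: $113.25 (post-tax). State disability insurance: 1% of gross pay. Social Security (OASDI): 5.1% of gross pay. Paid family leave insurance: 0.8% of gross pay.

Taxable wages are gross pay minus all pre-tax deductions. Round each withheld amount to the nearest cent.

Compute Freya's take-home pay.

$962.74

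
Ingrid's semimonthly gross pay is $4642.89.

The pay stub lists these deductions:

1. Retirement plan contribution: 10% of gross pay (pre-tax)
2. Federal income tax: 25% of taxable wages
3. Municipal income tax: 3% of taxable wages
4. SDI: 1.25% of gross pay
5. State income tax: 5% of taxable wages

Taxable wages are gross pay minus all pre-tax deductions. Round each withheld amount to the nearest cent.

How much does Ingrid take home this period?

$2741.62

Retirement plan contribution: $4642.89 × 0.1 = $464.29
Taxable wages = $4642.89 − $464.29 = $4178.60
State income tax: $4178.60 × 0.05 = $208.93
Federal income tax: $4178.60 × 0.25 = $1044.65
Municipal income tax: $4178.60 × 0.03 = $125.36
SDI: $4642.89 × 0.0125 = $58.04
Total deductions = $464.29 + $208.93 + $1044.65 + $125.36 + $58.04 = $1901.27
Net pay = $4642.89 − $1901.27 = $2741.62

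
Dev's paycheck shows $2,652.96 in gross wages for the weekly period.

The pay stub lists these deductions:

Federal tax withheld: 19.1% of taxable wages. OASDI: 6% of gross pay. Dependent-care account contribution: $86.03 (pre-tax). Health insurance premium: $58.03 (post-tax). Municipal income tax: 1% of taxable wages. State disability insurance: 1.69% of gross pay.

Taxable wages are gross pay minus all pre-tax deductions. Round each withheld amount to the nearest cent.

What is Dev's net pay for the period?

$1,788.93

Dependent-care account contribution: $86.03
Taxable wages = $2,652.96 − $86.03 = $2,566.93
Municipal income tax: $2,566.93 × 0.01 = $25.67
Federal tax withheld: $2,566.93 × 0.191 = $490.28
OASDI: $2,652.96 × 0.06 = $159.18
State disability insurance: $2,652.96 × 0.0169 = $44.84
Health insurance premium: $58.03
Total deductions = $86.03 + $25.67 + $490.28 + $159.18 + $44.84 + $58.03 = $864.03
Net pay = $2,652.96 − $864.03 = $1,788.93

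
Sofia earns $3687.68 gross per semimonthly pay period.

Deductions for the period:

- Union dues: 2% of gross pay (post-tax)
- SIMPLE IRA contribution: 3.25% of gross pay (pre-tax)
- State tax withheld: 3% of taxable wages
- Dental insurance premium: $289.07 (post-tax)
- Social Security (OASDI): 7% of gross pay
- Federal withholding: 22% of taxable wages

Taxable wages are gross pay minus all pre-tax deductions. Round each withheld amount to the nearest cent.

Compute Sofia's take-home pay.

$2054.92

SIMPLE IRA contribution: $3687.68 × 0.0325 = $119.85
Taxable wages = $3687.68 − $119.85 = $3567.83
State tax withheld: $3567.83 × 0.03 = $107.03
Federal withholding: $3567.83 × 0.22 = $784.92
Social Security (OASDI): $3687.68 × 0.07 = $258.14
Dental insurance premium: $289.07
Union dues: $3687.68 × 0.02 = $73.75
Total deductions = $119.85 + $107.03 + $784.92 + $258.14 + $289.07 + $73.75 = $1632.76
Net pay = $3687.68 − $1632.76 = $2054.92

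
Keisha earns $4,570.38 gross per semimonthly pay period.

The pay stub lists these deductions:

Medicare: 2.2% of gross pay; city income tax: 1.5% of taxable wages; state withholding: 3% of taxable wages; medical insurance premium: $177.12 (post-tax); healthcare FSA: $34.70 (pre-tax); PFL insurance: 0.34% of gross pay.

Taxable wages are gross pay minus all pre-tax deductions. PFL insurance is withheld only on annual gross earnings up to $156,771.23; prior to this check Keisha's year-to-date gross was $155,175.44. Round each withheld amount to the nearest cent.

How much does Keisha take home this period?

Healthcare FSA: $34.70
Taxable wages = $4,570.38 − $34.70 = $4,535.68
City income tax: $4,535.68 × 0.015 = $68.04
State withholding: $4,535.68 × 0.03 = $136.07
Medicare: $4,570.38 × 0.022 = $100.55
PFL insurance: only $156,771.23 − $155,175.44 = $1,595.79 of this check is subject → $1,595.79 × 0.0034 = $5.43
Medical insurance premium: $177.12
Total deductions = $34.70 + $68.04 + $136.07 + $100.55 + $5.43 + $177.12 = $521.91
Net pay = $4,570.38 − $521.91 = $4,048.47

$4,048.47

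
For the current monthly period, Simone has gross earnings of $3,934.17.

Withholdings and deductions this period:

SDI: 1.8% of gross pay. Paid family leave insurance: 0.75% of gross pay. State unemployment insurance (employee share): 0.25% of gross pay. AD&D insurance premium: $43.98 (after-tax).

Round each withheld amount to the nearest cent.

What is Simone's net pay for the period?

Paid family leave insurance: $3,934.17 × 0.0075 = $29.51
SDI: $3,934.17 × 0.018 = $70.82
State unemployment insurance (employee share): $3,934.17 × 0.0025 = $9.84
AD&D insurance premium: $43.98
Total deductions = $29.51 + $70.82 + $9.84 + $43.98 = $154.15
Net pay = $3,934.17 − $154.15 = $3,780.02

$3,780.02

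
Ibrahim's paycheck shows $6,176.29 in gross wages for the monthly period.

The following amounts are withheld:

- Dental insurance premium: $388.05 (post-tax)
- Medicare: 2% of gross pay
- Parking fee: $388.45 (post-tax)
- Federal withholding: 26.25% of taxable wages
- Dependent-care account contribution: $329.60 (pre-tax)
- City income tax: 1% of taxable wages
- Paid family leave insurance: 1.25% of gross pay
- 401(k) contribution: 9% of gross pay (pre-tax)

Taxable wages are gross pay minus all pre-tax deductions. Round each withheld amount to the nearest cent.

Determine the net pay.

$2,871.84

Dependent-care account contribution: $329.60
401(k) contribution: $6,176.29 × 0.09 = $555.87
Pre-tax total = $329.60 + $555.87 = $885.47
Taxable wages = $6,176.29 − $885.47 = $5,290.82
City income tax: $5,290.82 × 0.01 = $52.91
Federal withholding: $5,290.82 × 0.2625 = $1,388.84
Paid family leave insurance: $6,176.29 × 0.0125 = $77.20
Medicare: $6,176.29 × 0.02 = $123.53
Dental insurance premium: $388.05
Parking fee: $388.45
Total deductions = $329.60 + $555.87 + $52.91 + $1,388.84 + $77.20 + $123.53 + $388.05 + $388.45 = $3,304.45
Net pay = $6,176.29 − $3,304.45 = $2,871.84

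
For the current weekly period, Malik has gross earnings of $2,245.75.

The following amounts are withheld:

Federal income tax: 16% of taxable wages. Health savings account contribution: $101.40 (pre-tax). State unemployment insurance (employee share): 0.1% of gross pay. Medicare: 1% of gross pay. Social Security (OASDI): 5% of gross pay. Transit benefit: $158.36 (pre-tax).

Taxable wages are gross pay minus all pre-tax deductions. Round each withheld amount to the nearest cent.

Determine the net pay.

Transit benefit: $158.36
Health savings account contribution: $101.40
Pre-tax total = $158.36 + $101.40 = $259.76
Taxable wages = $2,245.75 − $259.76 = $1,985.99
Federal income tax: $1,985.99 × 0.16 = $317.76
Medicare: $2,245.75 × 0.01 = $22.46
Social Security (OASDI): $2,245.75 × 0.05 = $112.29
State unemployment insurance (employee share): $2,245.75 × 0.001 = $2.25
Total deductions = $158.36 + $101.40 + $317.76 + $22.46 + $112.29 + $2.25 = $714.52
Net pay = $2,245.75 − $714.52 = $1,531.23

$1,531.23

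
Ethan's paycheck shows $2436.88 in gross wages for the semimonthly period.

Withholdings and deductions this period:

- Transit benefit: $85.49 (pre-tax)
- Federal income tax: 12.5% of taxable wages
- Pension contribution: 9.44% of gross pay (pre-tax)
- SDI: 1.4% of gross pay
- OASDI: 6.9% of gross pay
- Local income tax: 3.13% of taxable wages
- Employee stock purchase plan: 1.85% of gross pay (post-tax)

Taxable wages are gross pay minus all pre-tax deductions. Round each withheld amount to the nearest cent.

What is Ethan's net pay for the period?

Pension contribution: $2436.88 × 0.0944 = $230.04
Transit benefit: $85.49
Pre-tax total = $230.04 + $85.49 = $315.53
Taxable wages = $2436.88 − $315.53 = $2121.35
Local income tax: $2121.35 × 0.0313 = $66.40
Federal income tax: $2121.35 × 0.125 = $265.17
SDI: $2436.88 × 0.014 = $34.12
OASDI: $2436.88 × 0.069 = $168.14
Employee stock purchase plan: $2436.88 × 0.0185 = $45.08
Total deductions = $230.04 + $85.49 + $66.40 + $265.17 + $34.12 + $168.14 + $45.08 = $894.44
Net pay = $2436.88 − $894.44 = $1542.44

$1542.44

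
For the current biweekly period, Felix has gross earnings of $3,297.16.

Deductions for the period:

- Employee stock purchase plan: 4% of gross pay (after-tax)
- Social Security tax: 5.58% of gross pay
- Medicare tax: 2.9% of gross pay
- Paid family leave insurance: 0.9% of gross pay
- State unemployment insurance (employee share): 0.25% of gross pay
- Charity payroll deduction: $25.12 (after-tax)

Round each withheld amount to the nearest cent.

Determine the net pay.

$2,822.64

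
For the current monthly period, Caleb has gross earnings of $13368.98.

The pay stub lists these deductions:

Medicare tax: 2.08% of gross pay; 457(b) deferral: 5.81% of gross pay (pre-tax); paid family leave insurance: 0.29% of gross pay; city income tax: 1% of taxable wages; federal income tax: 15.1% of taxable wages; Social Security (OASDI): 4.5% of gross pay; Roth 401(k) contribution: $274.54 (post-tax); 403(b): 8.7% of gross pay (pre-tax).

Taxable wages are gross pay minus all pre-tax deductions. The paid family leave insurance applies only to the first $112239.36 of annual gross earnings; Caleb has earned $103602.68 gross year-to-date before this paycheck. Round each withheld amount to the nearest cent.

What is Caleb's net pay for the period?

457(b) deferral: $13368.98 × 0.0581 = $776.74
403(b): $13368.98 × 0.087 = $1163.10
Pre-tax total = $776.74 + $1163.10 = $1939.84
Taxable wages = $13368.98 − $1939.84 = $11429.14
Federal income tax: $11429.14 × 0.151 = $1725.80
City income tax: $11429.14 × 0.01 = $114.29
Social Security (OASDI): $13368.98 × 0.045 = $601.60
Medicare tax: $13368.98 × 0.0208 = $278.07
Paid family leave insurance: only $112239.36 − $103602.68 = $8636.68 of this check is subject → $8636.68 × 0.0029 = $25.05
Roth 401(k) contribution: $274.54
Total deductions = $776.74 + $1163.10 + $1725.80 + $114.29 + $601.60 + $278.07 + $25.05 + $274.54 = $4959.19
Net pay = $13368.98 − $4959.19 = $8409.79

$8409.79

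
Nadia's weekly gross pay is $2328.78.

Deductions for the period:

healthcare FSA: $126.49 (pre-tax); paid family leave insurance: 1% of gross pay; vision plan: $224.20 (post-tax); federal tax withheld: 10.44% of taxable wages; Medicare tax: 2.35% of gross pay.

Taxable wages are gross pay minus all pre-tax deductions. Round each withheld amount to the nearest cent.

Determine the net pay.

Healthcare FSA: $126.49
Taxable wages = $2328.78 − $126.49 = $2202.29
Federal tax withheld: $2202.29 × 0.1044 = $229.92
Medicare tax: $2328.78 × 0.0235 = $54.73
Paid family leave insurance: $2328.78 × 0.01 = $23.29
Vision plan: $224.20
Total deductions = $126.49 + $229.92 + $54.73 + $23.29 + $224.20 = $658.63
Net pay = $2328.78 − $658.63 = $1670.15

$1670.15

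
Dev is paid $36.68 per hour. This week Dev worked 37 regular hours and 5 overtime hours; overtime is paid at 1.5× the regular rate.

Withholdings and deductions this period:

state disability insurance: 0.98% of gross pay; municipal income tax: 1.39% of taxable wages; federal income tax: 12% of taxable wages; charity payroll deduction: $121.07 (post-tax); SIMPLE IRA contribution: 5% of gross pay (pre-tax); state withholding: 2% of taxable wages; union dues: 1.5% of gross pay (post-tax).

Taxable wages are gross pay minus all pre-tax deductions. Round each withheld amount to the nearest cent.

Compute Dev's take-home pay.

$1,150.46

Regular pay: 37 × $36.68 = $1,357.16
Overtime pay: 5 × $36.68 × 1.5 = $275.10
Gross pay = $1,357.16 + $275.10 = $1,632.26
SIMPLE IRA contribution: $1,632.26 × 0.05 = $81.61
Taxable wages = $1,632.26 − $81.61 = $1,550.65
Federal income tax: $1,550.65 × 0.12 = $186.08
State withholding: $1,550.65 × 0.02 = $31.01
Municipal income tax: $1,550.65 × 0.0139 = $21.55
State disability insurance: $1,632.26 × 0.0098 = $16.00
Charity payroll deduction: $121.07
Union dues: $1,632.26 × 0.015 = $24.48
Total deductions = $81.61 + $186.08 + $31.01 + $21.55 + $16.00 + $121.07 + $24.48 = $481.80
Net pay = $1,632.26 − $481.80 = $1,150.46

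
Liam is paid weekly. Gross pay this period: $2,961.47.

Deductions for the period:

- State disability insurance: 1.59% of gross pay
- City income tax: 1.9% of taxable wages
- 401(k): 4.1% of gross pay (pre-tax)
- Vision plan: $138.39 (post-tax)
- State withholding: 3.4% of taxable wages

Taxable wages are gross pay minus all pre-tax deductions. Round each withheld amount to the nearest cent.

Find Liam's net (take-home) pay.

$2,504.05

401(k): $2,961.47 × 0.041 = $121.42
Taxable wages = $2,961.47 − $121.42 = $2,840.05
State withholding: $2,840.05 × 0.034 = $96.56
City income tax: $2,840.05 × 0.019 = $53.96
State disability insurance: $2,961.47 × 0.0159 = $47.09
Vision plan: $138.39
Total deductions = $121.42 + $96.56 + $53.96 + $47.09 + $138.39 = $457.42
Net pay = $2,961.47 − $457.42 = $2,504.05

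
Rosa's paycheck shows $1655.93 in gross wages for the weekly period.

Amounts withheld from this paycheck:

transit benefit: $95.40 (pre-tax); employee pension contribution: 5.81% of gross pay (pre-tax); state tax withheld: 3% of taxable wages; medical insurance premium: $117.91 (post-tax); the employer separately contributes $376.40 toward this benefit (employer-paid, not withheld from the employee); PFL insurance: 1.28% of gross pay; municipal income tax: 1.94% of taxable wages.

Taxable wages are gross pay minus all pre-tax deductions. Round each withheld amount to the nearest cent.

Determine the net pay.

Employee pension contribution: $1655.93 × 0.0581 = $96.21
Transit benefit: $95.40
Pre-tax total = $96.21 + $95.40 = $191.61
Taxable wages = $1655.93 − $191.61 = $1464.32
Municipal income tax: $1464.32 × 0.0194 = $28.41
State tax withheld: $1464.32 × 0.03 = $43.93
PFL insurance: $1655.93 × 0.0128 = $21.20
Medical insurance premium: $117.91
(Employer's $376.40 toward medical insurance premium is not withheld from the employee.)
Total deductions = $96.21 + $95.40 + $28.41 + $43.93 + $21.20 + $117.91 = $403.06
Net pay = $1655.93 − $403.06 = $1252.87

$1252.87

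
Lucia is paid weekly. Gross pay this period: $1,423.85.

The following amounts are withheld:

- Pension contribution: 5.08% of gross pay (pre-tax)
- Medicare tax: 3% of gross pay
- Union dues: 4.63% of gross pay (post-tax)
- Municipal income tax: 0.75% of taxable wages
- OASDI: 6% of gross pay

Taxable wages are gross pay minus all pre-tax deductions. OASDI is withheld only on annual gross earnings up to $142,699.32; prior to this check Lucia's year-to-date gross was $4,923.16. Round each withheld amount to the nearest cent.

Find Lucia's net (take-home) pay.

$1,147.31

Pension contribution: $1,423.85 × 0.0508 = $72.33
Taxable wages = $1,423.85 − $72.33 = $1,351.52
Municipal income tax: $1,351.52 × 0.0075 = $10.14
Medicare tax: $1,423.85 × 0.03 = $42.72
OASDI: cap not yet reached, full $1,423.85 is subject → $1,423.85 × 0.06 = $85.43
Union dues: $1,423.85 × 0.0463 = $65.92
Total deductions = $72.33 + $10.14 + $42.72 + $85.43 + $65.92 = $276.54
Net pay = $1,423.85 − $276.54 = $1,147.31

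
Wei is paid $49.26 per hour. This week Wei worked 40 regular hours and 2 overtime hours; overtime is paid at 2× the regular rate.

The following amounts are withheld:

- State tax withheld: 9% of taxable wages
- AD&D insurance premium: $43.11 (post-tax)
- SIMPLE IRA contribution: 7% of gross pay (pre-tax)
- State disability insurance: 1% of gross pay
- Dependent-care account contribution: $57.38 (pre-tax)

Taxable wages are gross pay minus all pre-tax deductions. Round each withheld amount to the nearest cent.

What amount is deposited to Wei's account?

$1,717.31

Regular pay: 40 × $49.26 = $1,970.40
Overtime pay: 2 × $49.26 × 2 = $197.04
Gross pay = $1,970.40 + $197.04 = $2,167.44
SIMPLE IRA contribution: $2,167.44 × 0.07 = $151.72
Dependent-care account contribution: $57.38
Pre-tax total = $151.72 + $57.38 = $209.10
Taxable wages = $2,167.44 − $209.10 = $1,958.34
State tax withheld: $1,958.34 × 0.09 = $176.25
State disability insurance: $2,167.44 × 0.01 = $21.67
AD&D insurance premium: $43.11
Total deductions = $151.72 + $57.38 + $176.25 + $21.67 + $43.11 = $450.13
Net pay = $2,167.44 − $450.13 = $1,717.31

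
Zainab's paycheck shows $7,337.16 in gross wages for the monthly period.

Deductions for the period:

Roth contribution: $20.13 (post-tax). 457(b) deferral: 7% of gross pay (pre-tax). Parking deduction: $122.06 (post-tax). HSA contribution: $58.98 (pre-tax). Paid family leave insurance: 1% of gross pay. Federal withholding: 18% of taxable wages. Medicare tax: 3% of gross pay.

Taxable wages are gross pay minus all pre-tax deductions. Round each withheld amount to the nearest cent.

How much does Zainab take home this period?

$5,111.29

HSA contribution: $58.98
457(b) deferral: $7,337.16 × 0.07 = $513.60
Pre-tax total = $58.98 + $513.60 = $572.58
Taxable wages = $7,337.16 − $572.58 = $6,764.58
Federal withholding: $6,764.58 × 0.18 = $1,217.62
Paid family leave insurance: $7,337.16 × 0.01 = $73.37
Medicare tax: $7,337.16 × 0.03 = $220.11
Roth contribution: $20.13
Parking deduction: $122.06
Total deductions = $58.98 + $513.60 + $1,217.62 + $73.37 + $220.11 + $20.13 + $122.06 = $2,225.87
Net pay = $7,337.16 − $2,225.87 = $5,111.29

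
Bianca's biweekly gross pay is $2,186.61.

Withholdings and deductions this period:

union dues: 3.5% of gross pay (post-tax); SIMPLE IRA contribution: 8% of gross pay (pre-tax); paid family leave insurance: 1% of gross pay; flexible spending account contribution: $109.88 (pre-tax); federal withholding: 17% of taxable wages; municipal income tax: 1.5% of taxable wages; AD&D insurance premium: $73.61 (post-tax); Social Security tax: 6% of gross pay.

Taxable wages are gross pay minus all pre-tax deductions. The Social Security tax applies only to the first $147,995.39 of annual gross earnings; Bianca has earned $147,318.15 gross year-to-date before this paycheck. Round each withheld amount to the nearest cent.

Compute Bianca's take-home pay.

SIMPLE IRA contribution: $2,186.61 × 0.08 = $174.93
Flexible spending account contribution: $109.88
Pre-tax total = $174.93 + $109.88 = $284.81
Taxable wages = $2,186.61 − $284.81 = $1,901.80
Municipal income tax: $1,901.80 × 0.015 = $28.53
Federal withholding: $1,901.80 × 0.17 = $323.31
Social Security tax: only $147,995.39 − $147,318.15 = $677.24 of this check is subject → $677.24 × 0.06 = $40.63
Paid family leave insurance: $2,186.61 × 0.01 = $21.87
Union dues: $2,186.61 × 0.035 = $76.53
AD&D insurance premium: $73.61
Total deductions = $174.93 + $109.88 + $28.53 + $323.31 + $40.63 + $21.87 + $76.53 + $73.61 = $849.29
Net pay = $2,186.61 − $849.29 = $1,337.32

$1,337.32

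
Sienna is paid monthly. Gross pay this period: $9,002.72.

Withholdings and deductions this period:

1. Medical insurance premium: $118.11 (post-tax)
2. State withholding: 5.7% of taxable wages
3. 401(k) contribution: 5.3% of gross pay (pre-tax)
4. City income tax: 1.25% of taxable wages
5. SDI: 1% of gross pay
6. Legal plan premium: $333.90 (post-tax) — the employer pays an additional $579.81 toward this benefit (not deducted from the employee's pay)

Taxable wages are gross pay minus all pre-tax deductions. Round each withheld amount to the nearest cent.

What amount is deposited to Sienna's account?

401(k) contribution: $9,002.72 × 0.053 = $477.14
Taxable wages = $9,002.72 − $477.14 = $8,525.58
State withholding: $8,525.58 × 0.057 = $485.96
City income tax: $8,525.58 × 0.0125 = $106.57
SDI: $9,002.72 × 0.01 = $90.03
Medical insurance premium: $118.11
Legal plan premium: $333.90
(Employer's $579.81 toward legal plan premium is not withheld from the employee.)
Total deductions = $477.14 + $485.96 + $106.57 + $90.03 + $118.11 + $333.90 = $1,611.71
Net pay = $9,002.72 − $1,611.71 = $7,391.01

$7,391.01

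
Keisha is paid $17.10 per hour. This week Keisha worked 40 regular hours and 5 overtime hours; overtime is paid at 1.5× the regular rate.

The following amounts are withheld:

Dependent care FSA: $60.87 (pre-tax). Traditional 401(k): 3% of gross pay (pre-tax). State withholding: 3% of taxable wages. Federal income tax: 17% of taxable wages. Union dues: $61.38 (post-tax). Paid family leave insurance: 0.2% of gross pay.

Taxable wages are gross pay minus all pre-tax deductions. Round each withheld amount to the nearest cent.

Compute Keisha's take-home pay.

Regular pay: 40 × $17.10 = $684.00
Overtime pay: 5 × $17.10 × 1.5 = $128.25
Gross pay = $684.00 + $128.25 = $812.25
Traditional 401(k): $812.25 × 0.03 = $24.37
Dependent care FSA: $60.87
Pre-tax total = $24.37 + $60.87 = $85.24
Taxable wages = $812.25 − $85.24 = $727.01
Federal income tax: $727.01 × 0.17 = $123.59
State withholding: $727.01 × 0.03 = $21.81
Paid family leave insurance: $812.25 × 0.002 = $1.62
Union dues: $61.38
Total deductions = $24.37 + $60.87 + $123.59 + $21.81 + $1.62 + $61.38 = $293.64
Net pay = $812.25 − $293.64 = $518.61

$518.61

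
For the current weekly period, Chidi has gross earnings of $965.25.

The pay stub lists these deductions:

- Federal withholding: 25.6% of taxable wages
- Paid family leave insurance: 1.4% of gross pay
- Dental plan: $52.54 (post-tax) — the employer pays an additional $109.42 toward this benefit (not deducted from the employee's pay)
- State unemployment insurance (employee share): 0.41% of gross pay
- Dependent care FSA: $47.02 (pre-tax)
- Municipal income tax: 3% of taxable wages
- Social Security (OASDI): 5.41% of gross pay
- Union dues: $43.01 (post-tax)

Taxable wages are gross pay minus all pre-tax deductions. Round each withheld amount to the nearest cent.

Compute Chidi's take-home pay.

Dependent care FSA: $47.02
Taxable wages = $965.25 − $47.02 = $918.23
Municipal income tax: $918.23 × 0.03 = $27.55
Federal withholding: $918.23 × 0.256 = $235.07
Social Security (OASDI): $965.25 × 0.0541 = $52.22
State unemployment insurance (employee share): $965.25 × 0.0041 = $3.96
Paid family leave insurance: $965.25 × 0.014 = $13.51
Dental plan: $52.54
Union dues: $43.01
(Employer's $109.42 toward dental plan is not withheld from the employee.)
Total deductions = $47.02 + $27.55 + $235.07 + $52.22 + $3.96 + $13.51 + $52.54 + $43.01 = $474.88
Net pay = $965.25 − $474.88 = $490.37

$490.37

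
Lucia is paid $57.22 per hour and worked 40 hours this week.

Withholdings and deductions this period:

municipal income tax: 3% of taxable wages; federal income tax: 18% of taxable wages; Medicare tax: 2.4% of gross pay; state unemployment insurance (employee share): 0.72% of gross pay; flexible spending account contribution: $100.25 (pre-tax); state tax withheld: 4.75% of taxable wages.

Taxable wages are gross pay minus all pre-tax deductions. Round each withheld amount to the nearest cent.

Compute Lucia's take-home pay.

$1,553.58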